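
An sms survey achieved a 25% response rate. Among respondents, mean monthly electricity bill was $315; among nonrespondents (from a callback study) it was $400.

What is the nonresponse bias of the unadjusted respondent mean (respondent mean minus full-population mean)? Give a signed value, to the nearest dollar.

Nonresponse fraction = 1 − 0.25 = 0.75.
Bias = (nonresponse fraction) × (respondent mean − nonrespondent mean)
     = 0.75 × (315 − 400) = 0.75 × -85 = -63.75.

-$64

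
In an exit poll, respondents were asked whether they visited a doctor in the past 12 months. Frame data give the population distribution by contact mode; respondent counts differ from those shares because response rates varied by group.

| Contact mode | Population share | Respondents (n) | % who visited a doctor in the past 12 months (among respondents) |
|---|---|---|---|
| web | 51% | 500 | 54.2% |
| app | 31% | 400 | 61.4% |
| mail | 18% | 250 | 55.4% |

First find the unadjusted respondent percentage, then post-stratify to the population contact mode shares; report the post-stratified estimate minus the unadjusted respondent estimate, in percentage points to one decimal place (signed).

Naive respondent-only estimate (weights = respondent counts):
  (500/1150)×54.2 + (400/1150)×61.4 + (250/1150)×55.4 = 56.9652%
Post-stratifying to population shares instead:
  0.51×54.2 + 0.31×61.4 + 0.18×55.4 = 56.648%
Difference = 56.648 − 56.9652 = -0.3172 pp.

-0.3 percentage points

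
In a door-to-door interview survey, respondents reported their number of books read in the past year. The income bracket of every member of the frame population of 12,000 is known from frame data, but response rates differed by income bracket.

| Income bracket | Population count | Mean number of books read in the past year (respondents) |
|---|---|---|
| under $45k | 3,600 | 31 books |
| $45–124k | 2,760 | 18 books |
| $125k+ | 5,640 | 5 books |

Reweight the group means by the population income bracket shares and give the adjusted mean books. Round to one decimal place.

15.8

Each cell contributes population-share × respondent value:
  under $45k: (3,600/12,000) × 31 = 9.3
  $45–124k: (2,760/12,000) × 18 = 4.14
  $125k+: (5,640/12,000) × 5 = 2.35
Post-stratified estimate = 15.79 → 15.8.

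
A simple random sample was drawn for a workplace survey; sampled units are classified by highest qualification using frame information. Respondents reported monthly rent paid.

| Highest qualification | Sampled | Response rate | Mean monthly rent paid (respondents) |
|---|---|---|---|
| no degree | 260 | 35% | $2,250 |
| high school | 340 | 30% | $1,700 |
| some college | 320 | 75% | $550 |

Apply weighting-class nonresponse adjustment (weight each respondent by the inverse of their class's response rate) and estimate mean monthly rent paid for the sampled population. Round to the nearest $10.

Weighting each respondent by the inverse class response rate inflates each class back to its sampled size, so the class weight is n_sampled:
  no degree: 260 × 2250 = 585,000
  high school: 340 × 1700 = 578,000
  some college: 320 × 550 = 176,000
Adjusted estimate = 1,339,000 / 920 = 1455.43 → $1,460.

$1,460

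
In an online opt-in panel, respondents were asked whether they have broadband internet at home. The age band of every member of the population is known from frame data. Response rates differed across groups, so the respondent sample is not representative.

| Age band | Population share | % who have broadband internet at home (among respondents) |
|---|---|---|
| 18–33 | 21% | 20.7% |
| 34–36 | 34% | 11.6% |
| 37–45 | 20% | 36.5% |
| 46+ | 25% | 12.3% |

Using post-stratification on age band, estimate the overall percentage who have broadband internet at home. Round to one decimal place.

18.7%

Each cell contributes population-share × respondent value:
  18–33: 0.21 × 20.7 = 4.347
  34–36: 0.34 × 11.6 = 3.944
  37–45: 0.2 × 36.5 = 7.3
  46+: 0.25 × 12.3 = 3.075
Post-stratified estimate = 18.666 → 18.7%.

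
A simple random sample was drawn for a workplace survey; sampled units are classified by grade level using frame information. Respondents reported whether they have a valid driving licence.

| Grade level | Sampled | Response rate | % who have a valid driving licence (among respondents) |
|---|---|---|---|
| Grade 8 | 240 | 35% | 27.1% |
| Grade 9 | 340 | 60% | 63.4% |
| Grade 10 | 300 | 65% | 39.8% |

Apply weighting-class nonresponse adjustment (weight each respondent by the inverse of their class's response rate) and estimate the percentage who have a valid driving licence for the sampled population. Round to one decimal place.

Each respondent's weight = sampled/responded in their class; summing within a class gives n_sampled, so:
  Grade 8: 240 × 27.1 = 6504
  Grade 9: 340 × 63.4 = 21,556
  Grade 10: 300 × 39.8 = 11,940
Adjusted estimate = 40,000 / 880 = 45.4545 → 45.5%.

45.5%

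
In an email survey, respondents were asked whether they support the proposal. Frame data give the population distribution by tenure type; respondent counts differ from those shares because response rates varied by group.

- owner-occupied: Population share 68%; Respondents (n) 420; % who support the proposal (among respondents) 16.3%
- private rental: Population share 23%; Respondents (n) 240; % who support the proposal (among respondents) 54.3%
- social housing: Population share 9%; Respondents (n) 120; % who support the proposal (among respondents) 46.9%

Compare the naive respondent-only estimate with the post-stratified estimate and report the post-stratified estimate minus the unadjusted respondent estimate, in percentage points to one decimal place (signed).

-4.9 percentage points

Naive respondent-only estimate (weights = respondent counts):
  (420/780)×16.3 + (240/780)×54.3 + (120/780)×46.9 = 32.7%
Post-stratified estimate weights by population shares:
  0.68×16.3 + 0.23×54.3 + 0.09×46.9 = 27.794%
Difference = 27.794 − 32.7 = -4.906 pp.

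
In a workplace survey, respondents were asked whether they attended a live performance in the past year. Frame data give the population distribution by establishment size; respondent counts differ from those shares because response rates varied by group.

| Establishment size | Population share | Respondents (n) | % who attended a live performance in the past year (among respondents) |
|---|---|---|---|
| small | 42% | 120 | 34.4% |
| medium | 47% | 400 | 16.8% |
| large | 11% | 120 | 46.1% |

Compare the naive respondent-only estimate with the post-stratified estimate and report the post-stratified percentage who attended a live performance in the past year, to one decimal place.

27.4%

Naive respondent-only estimate (weights = respondent counts):
  (120/640)×34.4 + (400/640)×16.8 + (120/640)×46.1 = 25.5938%
Reweighting by population establishment size shares:
  0.42×34.4 + 0.47×16.8 + 0.11×46.1 = 27.415%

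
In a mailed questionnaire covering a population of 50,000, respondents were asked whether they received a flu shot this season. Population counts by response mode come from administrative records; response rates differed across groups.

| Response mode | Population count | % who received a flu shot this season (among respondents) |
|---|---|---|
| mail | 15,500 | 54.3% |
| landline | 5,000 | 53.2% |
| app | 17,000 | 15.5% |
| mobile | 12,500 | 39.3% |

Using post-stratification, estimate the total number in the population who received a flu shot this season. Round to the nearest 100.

Estimated count per cell = population count × respondent percentage:
  mail: 15,500 × 54.3% = 8416.5
  landline: 5,000 × 53.2% = 2660
  app: 17,000 × 15.5% = 2635
  mobile: 12,500 × 39.3% = 4912.5
Estimated total = 18,624 → 18,600.

18,600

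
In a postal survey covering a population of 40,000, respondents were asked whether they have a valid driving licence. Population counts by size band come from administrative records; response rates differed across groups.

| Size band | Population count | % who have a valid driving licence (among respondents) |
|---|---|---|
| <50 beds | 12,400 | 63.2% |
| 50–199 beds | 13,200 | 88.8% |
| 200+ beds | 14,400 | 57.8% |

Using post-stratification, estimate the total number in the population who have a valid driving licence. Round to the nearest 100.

27,900

Apply each group's respondent rate to its population count:
  <50 beds: 12,400 × 63.2% = 7836.8
  50–199 beds: 13,200 × 88.8% = 11721.6
  200+ beds: 14,400 × 57.8% = 8323.2
Estimated total = 27881.6 → 27,900.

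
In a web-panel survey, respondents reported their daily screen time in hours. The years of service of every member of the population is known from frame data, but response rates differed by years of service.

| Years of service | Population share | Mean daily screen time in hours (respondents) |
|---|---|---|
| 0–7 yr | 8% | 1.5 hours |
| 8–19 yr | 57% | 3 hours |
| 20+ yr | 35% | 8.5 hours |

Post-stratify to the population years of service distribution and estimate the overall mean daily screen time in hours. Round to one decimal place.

4.8

Reweight to the known years of service distribution:
  0–7 yr: 0.08 × 1.5 = 0.12
  8–19 yr: 0.57 × 3 = 1.71
  20+ yr: 0.35 × 8.5 = 2.975
Post-stratified estimate = 4.805 → 4.8.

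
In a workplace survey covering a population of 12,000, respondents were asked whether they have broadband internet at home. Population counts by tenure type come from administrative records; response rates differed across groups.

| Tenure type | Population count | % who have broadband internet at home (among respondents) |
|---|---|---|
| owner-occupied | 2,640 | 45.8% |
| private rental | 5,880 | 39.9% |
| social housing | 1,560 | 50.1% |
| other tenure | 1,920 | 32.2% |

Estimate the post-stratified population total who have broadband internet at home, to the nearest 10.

Estimated count per cell = population count × respondent percentage:
  owner-occupied: 2,640 × 45.8% = 1209.12
  private rental: 5,880 × 39.9% = 2346.12
  social housing: 1,560 × 50.1% = 781.56
  other tenure: 1,920 × 32.2% = 618.24
Estimated total = 4955.04 → 4,960.

4,960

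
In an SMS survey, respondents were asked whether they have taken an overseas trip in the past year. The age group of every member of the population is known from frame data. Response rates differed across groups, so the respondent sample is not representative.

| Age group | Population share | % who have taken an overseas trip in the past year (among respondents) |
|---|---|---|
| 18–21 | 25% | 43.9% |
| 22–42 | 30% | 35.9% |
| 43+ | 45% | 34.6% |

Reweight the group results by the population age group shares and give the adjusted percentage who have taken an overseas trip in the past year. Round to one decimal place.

Each cell contributes population-share × respondent value:
  18–21: 0.25 × 43.9 = 10.975
  22–42: 0.3 × 35.9 = 10.77
  43+: 0.45 × 34.6 = 15.57
Post-stratified estimate = 37.315 → 37.3%.

37.3%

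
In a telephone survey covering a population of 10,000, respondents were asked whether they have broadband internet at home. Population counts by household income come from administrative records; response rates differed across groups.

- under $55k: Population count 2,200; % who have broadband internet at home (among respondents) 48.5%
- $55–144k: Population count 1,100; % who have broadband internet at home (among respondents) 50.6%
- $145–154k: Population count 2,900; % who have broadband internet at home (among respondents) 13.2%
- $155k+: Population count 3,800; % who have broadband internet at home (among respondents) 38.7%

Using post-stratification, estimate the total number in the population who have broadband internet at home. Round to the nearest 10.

3,480

Estimated count per cell = population count × respondent percentage:
  under $55k: 2,200 × 48.5% = 1067
  $55–144k: 1,100 × 50.6% = 556.6
  $145–154k: 2,900 × 13.2% = 382.8
  $155k+: 3,800 × 38.7% = 1470.6
Estimated total = 3477 → 3,480.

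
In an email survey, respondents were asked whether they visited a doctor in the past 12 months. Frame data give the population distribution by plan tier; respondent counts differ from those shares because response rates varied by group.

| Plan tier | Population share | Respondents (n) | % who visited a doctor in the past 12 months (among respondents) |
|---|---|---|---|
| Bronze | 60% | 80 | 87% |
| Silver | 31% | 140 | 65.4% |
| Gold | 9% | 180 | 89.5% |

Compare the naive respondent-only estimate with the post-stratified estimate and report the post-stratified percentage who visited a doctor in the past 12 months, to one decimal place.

Naive respondent-only estimate (weights = respondent counts):
  (80/400)×87 + (140/400)×65.4 + (180/400)×89.5 = 80.565%
Reweighting by population plan tier shares:
  0.6×87 + 0.31×65.4 + 0.09×89.5 = 80.529%

80.5%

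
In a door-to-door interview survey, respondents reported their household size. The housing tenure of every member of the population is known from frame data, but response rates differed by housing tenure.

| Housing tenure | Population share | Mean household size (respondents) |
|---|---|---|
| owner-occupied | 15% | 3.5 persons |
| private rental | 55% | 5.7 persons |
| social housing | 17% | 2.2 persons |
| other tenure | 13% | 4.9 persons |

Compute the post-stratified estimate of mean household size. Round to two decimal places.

Each cell contributes population-share × respondent value:
  owner-occupied: 0.15 × 3.5 = 0.525
  private rental: 0.55 × 5.7 = 3.135
  social housing: 0.17 × 2.2 = 0.374
  other tenure: 0.13 × 4.9 = 0.637
Post-stratified estimate = 4.671 → 4.67.

4.67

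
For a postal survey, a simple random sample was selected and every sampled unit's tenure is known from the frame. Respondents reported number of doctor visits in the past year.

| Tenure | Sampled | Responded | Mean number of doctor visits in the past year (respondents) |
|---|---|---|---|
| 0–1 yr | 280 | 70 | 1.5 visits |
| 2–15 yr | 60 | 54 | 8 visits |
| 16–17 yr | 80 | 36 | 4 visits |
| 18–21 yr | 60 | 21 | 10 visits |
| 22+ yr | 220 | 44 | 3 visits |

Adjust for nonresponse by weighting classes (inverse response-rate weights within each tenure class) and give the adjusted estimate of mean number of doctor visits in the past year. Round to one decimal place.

3.5

Class response rates: 0–1 yr 70/280 = 25%, 2–15 yr 54/60 = 90%, 16–17 yr 36/80 = 45%, 18–21 yr 21/60 = 35%, 22+ yr 44/220 = 20%.
Inverse-response-rate weighting restores each class to its sampled count, so class totals weight by n_sampled:
  0–1 yr: 280 × 1.5 = 420
  2–15 yr: 60 × 8 = 480
  16–17 yr: 80 × 4 = 320
  18–21 yr: 60 × 10 = 600
  22+ yr: 220 × 3 = 660
Adjusted estimate = 2480 / 700 = 3.54286 → 3.5.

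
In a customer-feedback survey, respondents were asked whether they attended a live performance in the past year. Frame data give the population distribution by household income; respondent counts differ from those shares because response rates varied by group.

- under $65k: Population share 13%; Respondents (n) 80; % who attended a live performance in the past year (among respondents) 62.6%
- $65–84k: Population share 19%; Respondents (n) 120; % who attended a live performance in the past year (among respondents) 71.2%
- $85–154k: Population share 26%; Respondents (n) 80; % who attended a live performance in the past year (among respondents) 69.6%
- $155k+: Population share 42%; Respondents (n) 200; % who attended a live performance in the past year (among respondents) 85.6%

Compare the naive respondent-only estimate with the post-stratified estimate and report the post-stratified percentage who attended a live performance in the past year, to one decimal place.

Naive respondent-only estimate (weights = respondent counts):
  (80/480)×62.6 + (120/480)×71.2 + (80/480)×69.6 + (200/480)×85.6 = 75.5%
Post-stratifying to population shares instead:
  0.13×62.6 + 0.19×71.2 + 0.26×69.6 + 0.42×85.6 = 75.714%

75.7%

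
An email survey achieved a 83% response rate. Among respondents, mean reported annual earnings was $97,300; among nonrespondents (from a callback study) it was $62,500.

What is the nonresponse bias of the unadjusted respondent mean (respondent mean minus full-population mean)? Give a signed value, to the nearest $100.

Nonresponse fraction = 1 − 0.83 = 0.17.
Bias = (nonresponse fraction) × (respondent mean − nonrespondent mean)
     = 0.17 × (97,300 − 62,500) = 0.17 × 34,800 = 5916.

+$5,900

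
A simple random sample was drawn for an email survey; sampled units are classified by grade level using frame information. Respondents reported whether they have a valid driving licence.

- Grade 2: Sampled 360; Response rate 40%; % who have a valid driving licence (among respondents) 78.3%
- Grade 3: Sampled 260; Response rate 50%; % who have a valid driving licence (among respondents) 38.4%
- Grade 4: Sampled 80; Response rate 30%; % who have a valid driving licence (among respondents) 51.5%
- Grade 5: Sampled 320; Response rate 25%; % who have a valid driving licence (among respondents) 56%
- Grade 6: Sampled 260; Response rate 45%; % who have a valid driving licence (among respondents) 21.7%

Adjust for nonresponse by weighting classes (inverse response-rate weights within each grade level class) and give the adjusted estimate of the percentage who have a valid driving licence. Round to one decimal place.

Weighting each respondent by the inverse class response rate inflates each class back to its sampled size, so the class weight is n_sampled:
  Grade 2: 360 × 78.3 = 28,188
  Grade 3: 260 × 38.4 = 9984
  Grade 4: 80 × 51.5 = 4120
  Grade 5: 320 × 56 = 17,920
  Grade 6: 260 × 21.7 = 5642
Adjusted estimate = 65,854 / 1,280 = 51.4484 → 51.4%.

51.4%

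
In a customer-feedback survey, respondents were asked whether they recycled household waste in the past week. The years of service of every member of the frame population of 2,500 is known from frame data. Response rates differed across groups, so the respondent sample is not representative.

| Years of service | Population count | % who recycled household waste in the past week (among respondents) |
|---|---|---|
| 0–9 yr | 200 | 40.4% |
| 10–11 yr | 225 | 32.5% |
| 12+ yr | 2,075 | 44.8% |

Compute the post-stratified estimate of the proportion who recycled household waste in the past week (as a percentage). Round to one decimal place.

Each cell contributes population-share × respondent value:
  0–9 yr: (200/2,500) × 40.4 = 3.232
  10–11 yr: (225/2,500) × 32.5 = 2.925
  12+ yr: (2,075/2,500) × 44.8 = 37.184
Post-stratified estimate = 43.341 → 43.3%.

43.3%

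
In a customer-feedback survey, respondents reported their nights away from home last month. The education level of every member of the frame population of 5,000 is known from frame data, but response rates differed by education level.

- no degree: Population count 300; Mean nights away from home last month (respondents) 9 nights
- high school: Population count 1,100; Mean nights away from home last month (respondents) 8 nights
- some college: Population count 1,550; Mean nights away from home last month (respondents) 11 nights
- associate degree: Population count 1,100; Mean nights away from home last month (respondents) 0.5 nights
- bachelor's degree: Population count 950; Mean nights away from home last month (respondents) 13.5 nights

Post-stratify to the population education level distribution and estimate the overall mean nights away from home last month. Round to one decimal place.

8.4

Weight each group's respondent value by its population share:
  no degree: (300/5,000) × 9 = 0.54
  high school: (1,100/5,000) × 8 = 1.76
  some college: (1,550/5,000) × 11 = 3.41
  associate degree: (1,100/5,000) × 0.5 = 0.11
  bachelor's degree: (950/5,000) × 13.5 = 2.565
Post-stratified estimate = 8.385 → 8.4.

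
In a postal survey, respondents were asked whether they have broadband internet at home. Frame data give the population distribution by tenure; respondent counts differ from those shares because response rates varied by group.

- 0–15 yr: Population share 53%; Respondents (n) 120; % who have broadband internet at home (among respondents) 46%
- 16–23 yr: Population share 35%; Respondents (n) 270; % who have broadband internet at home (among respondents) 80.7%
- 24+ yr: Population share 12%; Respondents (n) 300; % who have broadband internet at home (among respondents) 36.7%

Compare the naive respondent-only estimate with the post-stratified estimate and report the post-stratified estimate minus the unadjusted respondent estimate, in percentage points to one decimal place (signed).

+1.5 percentage points

Unadjusted (pooled respondent) estimate weights by respondent counts:
  (120/690)×46 + (270/690)×80.7 + (300/690)×36.7 = 55.5348%
Post-stratified estimate weights by population shares:
  0.53×46 + 0.35×80.7 + 0.12×36.7 = 57.029%
Difference = 57.029 − 55.5348 = 1.4942 pp.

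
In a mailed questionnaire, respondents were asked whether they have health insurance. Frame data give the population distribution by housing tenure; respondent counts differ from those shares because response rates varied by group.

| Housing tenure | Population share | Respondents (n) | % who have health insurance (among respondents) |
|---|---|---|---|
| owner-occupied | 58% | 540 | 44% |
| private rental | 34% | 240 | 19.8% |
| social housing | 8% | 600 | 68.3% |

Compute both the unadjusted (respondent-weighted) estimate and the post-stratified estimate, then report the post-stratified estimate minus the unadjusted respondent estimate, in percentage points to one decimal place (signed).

Unadjusted (pooled respondent) estimate weights by respondent counts:
  (540/1380)×44 + (240/1380)×19.8 + (600/1380)×68.3 = 50.3565%
Post-stratified estimate weights by population shares:
  0.58×44 + 0.34×19.8 + 0.08×68.3 = 37.716%
Difference = 37.716 − 50.3565 = -12.6405 pp.

-12.6 percentage points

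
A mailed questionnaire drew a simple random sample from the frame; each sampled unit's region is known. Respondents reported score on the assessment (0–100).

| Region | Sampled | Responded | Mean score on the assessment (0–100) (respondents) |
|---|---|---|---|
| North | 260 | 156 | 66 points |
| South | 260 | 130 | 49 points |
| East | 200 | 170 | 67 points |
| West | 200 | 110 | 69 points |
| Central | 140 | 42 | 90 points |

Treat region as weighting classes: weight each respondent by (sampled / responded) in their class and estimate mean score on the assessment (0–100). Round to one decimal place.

Class response rates: North 156/260 = 60%, South 130/260 = 50%, East 170/200 = 85%, West 110/200 = 55%, Central 42/140 = 30%.
Each respondent's weight = sampled/responded in their class; summing within a class gives n_sampled, so:
  North: 260 × 66 = 17,160
  South: 260 × 49 = 12,740
  East: 200 × 67 = 13,400
  West: 200 × 69 = 13,800
  Central: 140 × 90 = 12,600
Adjusted estimate = 69,700 / 1,060 = 65.7547 → 65.8.

65.8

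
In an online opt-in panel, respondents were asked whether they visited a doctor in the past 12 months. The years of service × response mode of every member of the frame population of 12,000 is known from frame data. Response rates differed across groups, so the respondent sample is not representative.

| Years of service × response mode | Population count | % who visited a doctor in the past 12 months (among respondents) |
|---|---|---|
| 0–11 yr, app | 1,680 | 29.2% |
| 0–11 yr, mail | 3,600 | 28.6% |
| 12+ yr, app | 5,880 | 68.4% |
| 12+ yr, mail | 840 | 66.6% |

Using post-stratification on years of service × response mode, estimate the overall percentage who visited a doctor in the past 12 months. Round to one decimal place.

Weight each group's respondent value by its population share:
  0–11 yr, app: (1,680/12,000) × 29.2 = 4.088
  0–11 yr, mail: (3,600/12,000) × 28.6 = 8.58
  12+ yr, app: (5,880/12,000) × 68.4 = 33.516
  12+ yr, mail: (840/12,000) × 66.6 = 4.662
Post-stratified estimate = 50.846 → 50.8%.

50.8%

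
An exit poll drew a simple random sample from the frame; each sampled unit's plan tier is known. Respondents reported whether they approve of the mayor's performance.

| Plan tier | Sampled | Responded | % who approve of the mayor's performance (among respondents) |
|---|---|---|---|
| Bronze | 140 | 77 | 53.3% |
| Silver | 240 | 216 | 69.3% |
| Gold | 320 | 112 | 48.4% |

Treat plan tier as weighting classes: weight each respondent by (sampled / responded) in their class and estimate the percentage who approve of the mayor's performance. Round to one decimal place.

56.5%

Response rates by class: Bronze 77/140 = 55%, Silver 216/240 = 90%, Gold 112/320 = 35%.
Weighting each respondent by the inverse class response rate inflates each class back to its sampled size, so the class weight is n_sampled:
  Bronze: 140 × 53.3 = 7462
  Silver: 240 × 69.3 = 16,632
  Gold: 320 × 48.4 = 15,488
Adjusted estimate = 39,582 / 700 = 56.5457 → 56.5%.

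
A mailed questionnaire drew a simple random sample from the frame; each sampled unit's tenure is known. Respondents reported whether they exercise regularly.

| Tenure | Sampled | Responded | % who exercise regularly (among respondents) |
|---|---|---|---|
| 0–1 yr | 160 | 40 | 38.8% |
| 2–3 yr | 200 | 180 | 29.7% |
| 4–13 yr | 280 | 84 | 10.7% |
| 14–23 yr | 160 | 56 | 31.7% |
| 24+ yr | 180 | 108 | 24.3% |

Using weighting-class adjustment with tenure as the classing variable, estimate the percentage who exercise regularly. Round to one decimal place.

25.1%

Response rates by class: 0–1 yr 40/160 = 25%, 2–3 yr 180/200 = 90%, 4–13 yr 84/280 = 30%, 14–23 yr 56/160 = 35%, 24+ yr 108/180 = 60%.
Inverse-response-rate weighting restores each class to its sampled count, so class totals weight by n_sampled:
  0–1 yr: 160 × 38.8 = 6208
  2–3 yr: 200 × 29.7 = 5940
  4–13 yr: 280 × 10.7 = 2996
  14–23 yr: 160 × 31.7 = 5072
  24+ yr: 180 × 24.3 = 4374
Adjusted estimate = 24,590 / 980 = 25.0918 → 25.1%.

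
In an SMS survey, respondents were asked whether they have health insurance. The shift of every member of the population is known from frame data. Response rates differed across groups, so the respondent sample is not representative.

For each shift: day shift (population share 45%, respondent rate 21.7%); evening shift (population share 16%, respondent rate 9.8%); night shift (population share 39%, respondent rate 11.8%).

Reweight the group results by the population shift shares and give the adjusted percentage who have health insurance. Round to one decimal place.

Post-stratification weights by population share, not respondent share:
  day shift: 0.45 × 21.7 = 9.765
  evening shift: 0.16 × 9.8 = 1.568
  night shift: 0.39 × 11.8 = 4.602
Post-stratified estimate = 15.935 → 15.9%.

15.9%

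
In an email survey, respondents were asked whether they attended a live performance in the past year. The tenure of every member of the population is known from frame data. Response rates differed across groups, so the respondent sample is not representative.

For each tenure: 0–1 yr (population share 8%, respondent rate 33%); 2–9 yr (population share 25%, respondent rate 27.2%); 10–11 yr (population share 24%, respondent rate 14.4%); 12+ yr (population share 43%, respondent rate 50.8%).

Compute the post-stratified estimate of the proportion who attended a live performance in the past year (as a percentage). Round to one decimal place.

34.7%

Post-stratification weights by population share, not respondent share:
  0–1 yr: 0.08 × 33 = 2.64
  2–9 yr: 0.25 × 27.2 = 6.8
  10–11 yr: 0.24 × 14.4 = 3.456
  12+ yr: 0.43 × 50.8 = 21.844
Post-stratified estimate = 34.74 → 34.7%.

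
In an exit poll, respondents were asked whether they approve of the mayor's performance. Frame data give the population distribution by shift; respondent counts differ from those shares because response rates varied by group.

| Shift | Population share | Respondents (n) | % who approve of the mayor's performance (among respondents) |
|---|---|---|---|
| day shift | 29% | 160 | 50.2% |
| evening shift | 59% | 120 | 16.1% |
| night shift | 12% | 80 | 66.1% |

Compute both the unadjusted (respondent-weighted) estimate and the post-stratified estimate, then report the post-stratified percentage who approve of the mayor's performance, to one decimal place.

Without adjustment, the pooled respondent share is:
  (160/360)×50.2 + (120/360)×16.1 + (80/360)×66.1 = 42.3667%
Post-stratified estimate weights by population shares:
  0.29×50.2 + 0.59×16.1 + 0.12×66.1 = 31.989%

32.0%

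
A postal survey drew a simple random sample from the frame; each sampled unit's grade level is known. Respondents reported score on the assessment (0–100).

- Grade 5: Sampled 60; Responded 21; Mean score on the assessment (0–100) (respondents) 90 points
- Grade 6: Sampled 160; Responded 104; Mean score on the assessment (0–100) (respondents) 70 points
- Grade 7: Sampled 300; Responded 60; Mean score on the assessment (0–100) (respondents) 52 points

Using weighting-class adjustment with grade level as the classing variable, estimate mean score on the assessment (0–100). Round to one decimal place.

61.9

Class response rates: Grade 5 21/60 = 35%, Grade 6 104/160 = 65%, Grade 7 60/300 = 20%.
Each respondent's weight = sampled/responded in their class; summing within a class gives n_sampled, so:
  Grade 5: 60 × 90 = 5400
  Grade 6: 160 × 70 = 11,200
  Grade 7: 300 × 52 = 15,600
Adjusted estimate = 32,200 / 520 = 61.9231 → 61.9.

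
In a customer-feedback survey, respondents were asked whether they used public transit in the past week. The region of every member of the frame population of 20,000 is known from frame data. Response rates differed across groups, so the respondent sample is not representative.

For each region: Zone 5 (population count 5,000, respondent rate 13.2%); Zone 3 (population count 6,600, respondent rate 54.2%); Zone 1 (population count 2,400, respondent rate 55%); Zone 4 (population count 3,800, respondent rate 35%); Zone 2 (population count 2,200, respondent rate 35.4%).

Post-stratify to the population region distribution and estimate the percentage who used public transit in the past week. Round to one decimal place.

Weight each group's respondent value by its population share:
  Zone 5: (5,000/20,000) × 13.2 = 3.3
  Zone 3: (6,600/20,000) × 54.2 = 17.886
  Zone 1: (2,400/20,000) × 55 = 6.6
  Zone 4: (3,800/20,000) × 35 = 6.65
  Zone 2: (2,200/20,000) × 35.4 = 3.894
Post-stratified estimate = 38.33 → 38.3%.

38.3%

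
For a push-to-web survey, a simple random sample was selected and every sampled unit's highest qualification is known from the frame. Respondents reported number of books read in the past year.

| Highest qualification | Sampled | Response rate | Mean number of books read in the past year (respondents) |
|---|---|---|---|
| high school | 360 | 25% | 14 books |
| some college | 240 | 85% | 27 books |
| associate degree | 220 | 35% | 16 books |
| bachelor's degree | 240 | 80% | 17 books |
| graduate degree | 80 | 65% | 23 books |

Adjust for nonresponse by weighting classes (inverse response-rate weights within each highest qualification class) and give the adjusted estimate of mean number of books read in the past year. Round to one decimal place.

Inverse-response-rate weighting restores each class to its sampled count, so class totals weight by n_sampled:
  high school: 360 × 14 = 5040
  some college: 240 × 27 = 6480
  associate degree: 220 × 16 = 3520
  bachelor's degree: 240 × 17 = 4080
  graduate degree: 80 × 23 = 1840
Adjusted estimate = 20,960 / 1,140 = 18.386 → 18.4.

18.4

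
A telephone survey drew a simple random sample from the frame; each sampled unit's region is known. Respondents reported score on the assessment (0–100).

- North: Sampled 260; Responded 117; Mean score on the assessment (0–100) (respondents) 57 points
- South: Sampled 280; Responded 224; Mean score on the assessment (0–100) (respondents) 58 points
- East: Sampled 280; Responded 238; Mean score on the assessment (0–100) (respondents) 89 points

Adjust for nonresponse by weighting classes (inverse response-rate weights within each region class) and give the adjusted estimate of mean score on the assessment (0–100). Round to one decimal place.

Class response rates: North 117/260 = 45%, South 224/280 = 80%, East 238/280 = 85%.
Inverse-response-rate weighting restores each class to its sampled count, so class totals weight by n_sampled:
  North: 260 × 57 = 14,820
  South: 280 × 58 = 16,240
  East: 280 × 89 = 24,920
Adjusted estimate = 55,980 / 820 = 68.2683 → 68.3.

68.3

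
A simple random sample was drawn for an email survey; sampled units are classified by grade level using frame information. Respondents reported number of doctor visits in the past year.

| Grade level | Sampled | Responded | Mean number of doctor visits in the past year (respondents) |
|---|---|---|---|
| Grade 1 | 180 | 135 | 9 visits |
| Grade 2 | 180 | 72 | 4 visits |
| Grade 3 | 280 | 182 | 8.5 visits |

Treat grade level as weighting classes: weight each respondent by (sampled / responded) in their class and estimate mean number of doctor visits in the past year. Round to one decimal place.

Response rates by class: Grade 1 135/180 = 75%, Grade 2 72/180 = 40%, Grade 3 182/280 = 65%.
Weighting each respondent by the inverse class response rate inflates each class back to its sampled size, so the class weight is n_sampled:
  Grade 1: 180 × 9 = 1620
  Grade 2: 180 × 4 = 720
  Grade 3: 280 × 8.5 = 2380
Adjusted estimate = 4720 / 640 = 7.375 → 7.4.

7.4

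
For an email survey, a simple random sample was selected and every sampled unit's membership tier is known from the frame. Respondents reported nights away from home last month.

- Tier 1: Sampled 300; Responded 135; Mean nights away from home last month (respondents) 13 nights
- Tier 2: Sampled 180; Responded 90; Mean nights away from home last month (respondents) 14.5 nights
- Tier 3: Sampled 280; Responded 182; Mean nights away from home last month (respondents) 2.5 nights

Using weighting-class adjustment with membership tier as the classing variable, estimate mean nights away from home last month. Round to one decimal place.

9.5

Class response rates: Tier 1 135/300 = 45%, Tier 2 90/180 = 50%, Tier 3 182/280 = 65%.
Weighting each respondent by the inverse class response rate inflates each class back to its sampled size, so the class weight is n_sampled:
  Tier 1: 300 × 13 = 3900
  Tier 2: 180 × 14.5 = 2610
  Tier 3: 280 × 2.5 = 700
Adjusted estimate = 7210 / 760 = 9.48684 → 9.5.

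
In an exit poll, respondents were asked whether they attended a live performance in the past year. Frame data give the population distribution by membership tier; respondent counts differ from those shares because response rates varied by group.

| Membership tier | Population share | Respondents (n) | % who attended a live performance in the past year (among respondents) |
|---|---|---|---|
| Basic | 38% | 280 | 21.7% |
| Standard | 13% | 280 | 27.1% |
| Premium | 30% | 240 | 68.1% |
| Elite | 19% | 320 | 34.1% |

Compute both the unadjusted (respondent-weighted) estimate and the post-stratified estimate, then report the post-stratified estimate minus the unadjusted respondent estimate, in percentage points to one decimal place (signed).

+2.1 percentage points

Without adjustment, the pooled respondent share is:
  (280/1120)×21.7 + (280/1120)×27.1 + (240/1120)×68.1 + (320/1120)×34.1 = 36.5357%
Post-stratifying to population shares instead:
  0.38×21.7 + 0.13×27.1 + 0.3×68.1 + 0.19×34.1 = 38.678%
Difference = 38.678 − 36.5357 = 2.1423 pp.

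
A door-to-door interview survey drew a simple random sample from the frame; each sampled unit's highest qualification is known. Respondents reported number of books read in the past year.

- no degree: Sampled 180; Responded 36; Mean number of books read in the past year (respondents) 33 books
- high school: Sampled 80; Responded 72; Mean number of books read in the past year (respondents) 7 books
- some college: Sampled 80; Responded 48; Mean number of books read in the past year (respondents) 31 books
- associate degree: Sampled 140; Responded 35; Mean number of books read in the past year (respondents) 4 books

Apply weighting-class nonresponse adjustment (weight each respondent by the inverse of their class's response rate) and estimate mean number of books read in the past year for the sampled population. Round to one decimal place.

Class response rates: no degree 36/180 = 20%, high school 72/80 = 90%, some college 48/80 = 60%, associate degree 35/140 = 25%.
Inverse-response-rate weighting restores each class to its sampled count, so class totals weight by n_sampled:
  no degree: 180 × 33 = 5940
  high school: 80 × 7 = 560
  some college: 80 × 31 = 2480
  associate degree: 140 × 4 = 560
Adjusted estimate = 9540 / 480 = 19.875 → 19.9.

19.9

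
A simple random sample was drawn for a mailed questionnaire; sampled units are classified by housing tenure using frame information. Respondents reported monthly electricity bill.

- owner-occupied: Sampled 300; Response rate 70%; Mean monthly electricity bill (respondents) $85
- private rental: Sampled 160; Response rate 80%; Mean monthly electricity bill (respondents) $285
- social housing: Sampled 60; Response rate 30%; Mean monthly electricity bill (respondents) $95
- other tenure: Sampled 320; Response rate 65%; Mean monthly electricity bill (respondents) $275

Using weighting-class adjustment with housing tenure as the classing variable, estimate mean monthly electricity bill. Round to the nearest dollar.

Inverse-response-rate weighting restores each class to its sampled count, so class totals weight by n_sampled:
  owner-occupied: 300 × 85 = 25,500
  private rental: 160 × 285 = 45,600
  social housing: 60 × 95 = 5700
  other tenure: 320 × 275 = 88,000
Adjusted estimate = 164,800 / 840 = 196.19 → $196.

$196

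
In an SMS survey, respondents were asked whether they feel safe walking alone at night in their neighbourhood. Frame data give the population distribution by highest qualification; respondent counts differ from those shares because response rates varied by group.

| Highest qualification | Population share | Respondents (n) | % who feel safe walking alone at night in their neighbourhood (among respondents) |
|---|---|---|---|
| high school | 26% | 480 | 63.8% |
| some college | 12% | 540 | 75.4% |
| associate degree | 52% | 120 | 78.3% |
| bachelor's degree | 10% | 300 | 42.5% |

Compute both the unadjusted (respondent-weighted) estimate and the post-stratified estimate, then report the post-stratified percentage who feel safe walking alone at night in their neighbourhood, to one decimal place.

70.6%

Naive respondent-only estimate (weights = respondent counts):
  (480/1440)×63.8 + (540/1440)×75.4 + (120/1440)×78.3 + (300/1440)×42.5 = 64.9208%
Post-stratifying to population shares instead:
  0.26×63.8 + 0.12×75.4 + 0.52×78.3 + 0.1×42.5 = 70.602%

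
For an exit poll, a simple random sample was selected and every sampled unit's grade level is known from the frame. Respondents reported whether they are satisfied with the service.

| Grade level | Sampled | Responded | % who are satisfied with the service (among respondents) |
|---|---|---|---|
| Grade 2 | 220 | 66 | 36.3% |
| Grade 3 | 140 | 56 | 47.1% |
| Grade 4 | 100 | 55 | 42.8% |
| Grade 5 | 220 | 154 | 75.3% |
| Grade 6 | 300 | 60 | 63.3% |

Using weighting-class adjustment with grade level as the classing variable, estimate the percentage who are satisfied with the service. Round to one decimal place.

Class response rates: Grade 2 66/220 = 30%, Grade 3 56/140 = 40%, Grade 4 55/100 = 55%, Grade 5 154/220 = 70%, Grade 6 60/300 = 20%.
Weighting each respondent by the inverse class response rate inflates each class back to its sampled size, so the class weight is n_sampled:
  Grade 2: 220 × 36.3 = 7986
  Grade 3: 140 × 47.1 = 6594
  Grade 4: 100 × 42.8 = 4280
  Grade 5: 220 × 75.3 = 16,566
  Grade 6: 300 × 63.3 = 18,990
Adjusted estimate = 54,416 / 980 = 55.5265 → 55.5%.

55.5%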